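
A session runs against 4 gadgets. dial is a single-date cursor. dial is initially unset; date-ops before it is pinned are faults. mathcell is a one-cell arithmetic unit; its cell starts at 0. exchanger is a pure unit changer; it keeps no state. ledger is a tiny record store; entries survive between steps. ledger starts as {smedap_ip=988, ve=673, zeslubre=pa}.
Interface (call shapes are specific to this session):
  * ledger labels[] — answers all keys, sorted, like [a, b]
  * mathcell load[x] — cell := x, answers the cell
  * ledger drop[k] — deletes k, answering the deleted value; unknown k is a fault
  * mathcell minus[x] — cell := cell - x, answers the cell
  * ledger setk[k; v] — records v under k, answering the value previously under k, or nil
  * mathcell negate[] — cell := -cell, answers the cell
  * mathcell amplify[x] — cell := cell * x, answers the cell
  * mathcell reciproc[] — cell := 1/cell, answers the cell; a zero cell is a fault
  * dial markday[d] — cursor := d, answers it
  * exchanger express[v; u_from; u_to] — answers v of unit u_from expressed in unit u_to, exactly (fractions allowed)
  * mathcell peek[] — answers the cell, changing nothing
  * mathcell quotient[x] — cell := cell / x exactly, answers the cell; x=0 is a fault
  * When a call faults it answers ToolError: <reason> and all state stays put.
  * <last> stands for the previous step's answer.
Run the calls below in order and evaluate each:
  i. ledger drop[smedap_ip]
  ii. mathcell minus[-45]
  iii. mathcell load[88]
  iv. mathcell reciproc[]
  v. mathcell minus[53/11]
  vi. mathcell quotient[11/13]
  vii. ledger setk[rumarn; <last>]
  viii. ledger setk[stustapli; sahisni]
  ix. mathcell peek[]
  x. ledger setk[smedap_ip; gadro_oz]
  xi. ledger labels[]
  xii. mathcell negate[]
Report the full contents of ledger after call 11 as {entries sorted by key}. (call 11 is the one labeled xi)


# ledger drop(k: smedap_ip) => 988
# mathcell minus(x: -45) => 45
# mathcell load(x: 88) => 88
# mathcell reciproc() => 1/88
# mathcell minus(x: 53/11) => -423/88
# mathcell quotient(x: 11/13) => -5499/968
# ledger setk(k: rumarn, v: <last>) => nil
# ledger setk(k: stustapli, v: sahisni) => nil
# mathcell peek() => -5499/968
# ledger setk(k: smedap_ip, v: gadro_oz) => nil
# ledger labels() => [rumarn, smedap_ip, stustapli, ve, zeslubre]
# mathcell negate() => 5499/968

Answer: {rumarn=-5499/968, smedap_ip=gadro_oz, stustapli=sahisni, ve=673, zeslubre=pa}


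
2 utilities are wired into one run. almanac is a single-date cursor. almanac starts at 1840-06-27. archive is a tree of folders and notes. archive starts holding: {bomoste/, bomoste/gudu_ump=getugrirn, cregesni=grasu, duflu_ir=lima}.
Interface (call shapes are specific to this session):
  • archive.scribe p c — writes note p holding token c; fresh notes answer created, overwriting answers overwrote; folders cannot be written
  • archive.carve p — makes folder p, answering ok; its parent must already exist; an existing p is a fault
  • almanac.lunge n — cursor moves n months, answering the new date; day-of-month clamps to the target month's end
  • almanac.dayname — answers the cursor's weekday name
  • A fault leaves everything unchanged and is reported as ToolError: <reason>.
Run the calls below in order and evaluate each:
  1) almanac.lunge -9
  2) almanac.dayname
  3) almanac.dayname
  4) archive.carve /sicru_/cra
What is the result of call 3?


Using almanac.lunge(n=-9), and get 1839-09-27.
Then almanac.dayname, which returns Friday.
Using almanac.dayname(), — result: Friday.
Now I run archive.carve(p=/sicru_/cra), giving ToolError: no parent.

Answer: Friday


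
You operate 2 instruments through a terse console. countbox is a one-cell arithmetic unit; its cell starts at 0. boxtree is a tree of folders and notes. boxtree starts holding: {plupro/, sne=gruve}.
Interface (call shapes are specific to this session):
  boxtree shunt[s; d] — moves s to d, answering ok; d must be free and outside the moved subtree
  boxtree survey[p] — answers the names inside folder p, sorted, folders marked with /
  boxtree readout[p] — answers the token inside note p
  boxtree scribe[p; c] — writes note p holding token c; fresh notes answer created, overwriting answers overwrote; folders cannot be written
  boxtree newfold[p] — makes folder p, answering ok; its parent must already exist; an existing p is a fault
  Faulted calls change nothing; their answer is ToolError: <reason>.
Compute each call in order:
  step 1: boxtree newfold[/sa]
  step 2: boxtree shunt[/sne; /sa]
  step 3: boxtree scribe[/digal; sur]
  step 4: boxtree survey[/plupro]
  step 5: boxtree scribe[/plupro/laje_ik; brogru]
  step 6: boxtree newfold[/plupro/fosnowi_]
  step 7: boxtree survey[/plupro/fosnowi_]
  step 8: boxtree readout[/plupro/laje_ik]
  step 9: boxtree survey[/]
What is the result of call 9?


> boxtree newfold p='/sa'
= ok
> boxtree shunt s='/sne' d='/sa'
= ToolError: exists
> boxtree scribe p='/digal' c='sur'
= created
> boxtree survey p='/plupro'
= []
> boxtree scribe p='/plupro/laje_ik' c='brogru'
= created
> boxtree newfold p='/plupro/fosnowi_'
= ok
> boxtree survey p='/plupro/fosnowi_'
= []
> boxtree readout p='/plupro/laje_ik'
= brogru
> boxtree survey p='/'
= [digal, plupro/, sa/, sne]

Answer: [digal, plupro/, sa/, sne]


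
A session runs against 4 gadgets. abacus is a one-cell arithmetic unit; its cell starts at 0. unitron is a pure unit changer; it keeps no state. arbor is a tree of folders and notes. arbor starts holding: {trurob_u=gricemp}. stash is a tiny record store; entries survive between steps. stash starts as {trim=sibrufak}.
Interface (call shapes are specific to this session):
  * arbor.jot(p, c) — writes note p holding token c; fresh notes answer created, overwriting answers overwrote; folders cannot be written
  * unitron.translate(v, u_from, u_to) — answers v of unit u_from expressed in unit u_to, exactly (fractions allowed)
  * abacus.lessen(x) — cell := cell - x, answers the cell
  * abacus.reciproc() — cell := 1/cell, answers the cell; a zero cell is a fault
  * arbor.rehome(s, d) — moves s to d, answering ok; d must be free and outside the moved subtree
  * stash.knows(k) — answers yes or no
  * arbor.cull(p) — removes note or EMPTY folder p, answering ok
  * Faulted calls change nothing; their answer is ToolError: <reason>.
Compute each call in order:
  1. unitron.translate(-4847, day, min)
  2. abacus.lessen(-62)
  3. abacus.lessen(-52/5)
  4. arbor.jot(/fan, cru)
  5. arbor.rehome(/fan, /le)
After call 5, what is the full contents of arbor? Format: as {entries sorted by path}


Answer: {le=cru, trurob_u=gricemp}

Derivation:
! 1. unitron.translate(v: -4847, u_from: day, u_to: min) => -6979680
! 2. abacus.lessen(x: -62) => 62
! 3. abacus.lessen(x: -52/5) => 362/5
! 4. arbor.jot(p: /fan, c: cru) => created
! 5. arbor.rehome(s: /fan, d: /le) => ok


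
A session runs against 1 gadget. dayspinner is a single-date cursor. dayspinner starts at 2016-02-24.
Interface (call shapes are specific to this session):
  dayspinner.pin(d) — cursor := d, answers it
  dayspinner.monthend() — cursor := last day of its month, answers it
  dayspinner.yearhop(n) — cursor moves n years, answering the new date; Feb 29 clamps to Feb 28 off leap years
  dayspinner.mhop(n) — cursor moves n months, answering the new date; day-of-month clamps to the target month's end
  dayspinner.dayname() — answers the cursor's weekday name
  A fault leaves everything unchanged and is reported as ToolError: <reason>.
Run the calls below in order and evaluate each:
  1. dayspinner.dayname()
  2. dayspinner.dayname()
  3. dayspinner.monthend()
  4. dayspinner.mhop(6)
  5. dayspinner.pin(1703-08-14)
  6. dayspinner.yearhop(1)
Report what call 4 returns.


·→ dayname()
·← Wednesday
·→ dayname()
·← Wednesday
·→ monthend()
·← 2016-02-29
·→ mhop(n=6)
·← 2016-08-29
·→ pin(d=1703-08-14)
·← 1703-08-14
·→ yearhop(n=1)
·← 1704-08-14

Answer: 2016-08-29


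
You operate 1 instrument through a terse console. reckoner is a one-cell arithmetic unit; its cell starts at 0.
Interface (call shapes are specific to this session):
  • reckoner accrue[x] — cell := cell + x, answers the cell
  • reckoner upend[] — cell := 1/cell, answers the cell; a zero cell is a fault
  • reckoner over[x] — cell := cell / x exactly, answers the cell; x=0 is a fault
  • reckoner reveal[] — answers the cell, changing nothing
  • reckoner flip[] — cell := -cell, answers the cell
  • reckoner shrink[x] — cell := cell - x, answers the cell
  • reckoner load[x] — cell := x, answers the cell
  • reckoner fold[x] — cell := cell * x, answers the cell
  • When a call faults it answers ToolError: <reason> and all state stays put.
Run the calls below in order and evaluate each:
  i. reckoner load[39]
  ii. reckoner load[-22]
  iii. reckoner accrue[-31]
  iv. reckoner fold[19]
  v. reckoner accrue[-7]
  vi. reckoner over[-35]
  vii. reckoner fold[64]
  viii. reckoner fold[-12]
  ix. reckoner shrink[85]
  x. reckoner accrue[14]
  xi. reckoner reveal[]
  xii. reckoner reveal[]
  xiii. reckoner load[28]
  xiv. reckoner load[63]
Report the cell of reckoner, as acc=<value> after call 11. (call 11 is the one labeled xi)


Answer: acc=-781237/35

Derivation:
I call reckoner load on x=39, — result: 39.
I try reckoner load on x=-22, and observe -22.
Next I call reckoner accrue on x=-31, which returns -53.
I invoke reckoner fold on x=19: -1007.
Invoking reckoner accrue on x=-7, giving -1014.
I try reckoner over on x=-35, giving 1014/35.
I use reckoner fold on x=64, which returns 64896/35.
I use reckoner fold on x=-12, which returns -778752/35.
I run reckoner shrink on x=85, → -781727/35.
I use reckoner accrue on x=14, → -781237/35.
I call reckoner reveal(), which returns -781237/35.
I invoke reckoner reveal, yielding -781237/35.
Invoking reckoner load on x=28, and get 28.
I use reckoner load on x=63, yielding 63.


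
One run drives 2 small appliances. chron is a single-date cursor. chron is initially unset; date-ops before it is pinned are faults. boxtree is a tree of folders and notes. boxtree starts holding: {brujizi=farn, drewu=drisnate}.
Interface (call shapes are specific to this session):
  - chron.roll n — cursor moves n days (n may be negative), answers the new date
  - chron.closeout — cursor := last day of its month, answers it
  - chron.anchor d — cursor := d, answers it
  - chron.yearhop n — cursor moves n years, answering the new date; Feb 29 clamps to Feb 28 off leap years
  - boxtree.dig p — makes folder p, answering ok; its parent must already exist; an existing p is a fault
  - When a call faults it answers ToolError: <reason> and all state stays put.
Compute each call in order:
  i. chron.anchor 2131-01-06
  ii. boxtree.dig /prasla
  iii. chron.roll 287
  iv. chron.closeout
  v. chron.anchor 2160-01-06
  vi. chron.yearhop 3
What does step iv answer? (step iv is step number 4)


> anchor d='2131-01-06'
:: 2131-01-06
> dig p='/prasla'
:: ok
> roll n='287'
:: 2131-10-20
> closeout
:: 2131-10-31
> anchor d='2160-01-06'
:: 2160-01-06
> yearhop n='3'
:: 2163-01-06

Answer: 2131-10-31


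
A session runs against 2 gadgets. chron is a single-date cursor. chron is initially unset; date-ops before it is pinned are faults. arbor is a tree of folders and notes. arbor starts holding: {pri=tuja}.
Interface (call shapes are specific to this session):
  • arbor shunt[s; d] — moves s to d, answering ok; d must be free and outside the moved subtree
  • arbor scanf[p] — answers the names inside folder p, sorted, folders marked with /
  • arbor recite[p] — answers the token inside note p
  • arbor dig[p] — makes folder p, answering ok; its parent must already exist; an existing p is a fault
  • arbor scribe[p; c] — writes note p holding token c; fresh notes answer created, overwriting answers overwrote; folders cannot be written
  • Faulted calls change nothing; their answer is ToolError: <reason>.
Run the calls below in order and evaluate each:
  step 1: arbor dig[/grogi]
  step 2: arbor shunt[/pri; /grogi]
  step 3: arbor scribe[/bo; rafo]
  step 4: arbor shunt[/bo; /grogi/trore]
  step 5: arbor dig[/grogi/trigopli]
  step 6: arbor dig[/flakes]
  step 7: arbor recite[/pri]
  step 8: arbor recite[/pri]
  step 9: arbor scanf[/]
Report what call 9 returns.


% arbor dig p='/grogi'
[out] ok
% arbor shunt s='/pri' d='/grogi'
[out] ToolError: exists
% arbor scribe p='/bo' c='rafo'
[out] created
% arbor shunt s='/bo' d='/grogi/trore'
[out] ok
% arbor dig p='/grogi/trigopli'
[out] ok
% arbor dig p='/flakes'
[out] ok
% arbor recite p='/pri'
[out] tuja
% arbor recite p='/pri'
[out] tuja
% arbor scanf p='/'
[out] [flakes/, grogi/, pri]

Answer: [flakes/, grogi/, pri]


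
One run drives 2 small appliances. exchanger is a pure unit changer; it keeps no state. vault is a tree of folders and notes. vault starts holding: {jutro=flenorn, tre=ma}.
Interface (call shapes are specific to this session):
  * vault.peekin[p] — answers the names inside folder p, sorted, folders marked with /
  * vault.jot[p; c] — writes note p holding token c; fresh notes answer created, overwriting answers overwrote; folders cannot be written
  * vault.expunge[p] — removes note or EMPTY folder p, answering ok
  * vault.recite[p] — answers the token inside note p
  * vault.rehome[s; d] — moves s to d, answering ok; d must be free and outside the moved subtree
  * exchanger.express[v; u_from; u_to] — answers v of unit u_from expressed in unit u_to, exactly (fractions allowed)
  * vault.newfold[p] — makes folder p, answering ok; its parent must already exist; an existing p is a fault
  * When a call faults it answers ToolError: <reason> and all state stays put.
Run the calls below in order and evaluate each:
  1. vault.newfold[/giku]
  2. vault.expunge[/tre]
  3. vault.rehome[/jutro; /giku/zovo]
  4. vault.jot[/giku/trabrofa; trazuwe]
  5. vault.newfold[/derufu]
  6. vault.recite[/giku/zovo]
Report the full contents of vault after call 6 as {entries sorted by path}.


Answer: {derufu/, giku/, giku/trabrofa=trazuwe, giku/zovo=flenorn}

Derivation:
;; 1. vault.newfold(/giku) ~> ok
;; 2. vault.expunge(/tre) ~> ok
;; 3. vault.rehome(/jutro, /giku/zovo) ~> ok
;; 4. vault.jot(/giku/trabrofa, trazuwe) ~> created
;; 5. vault.newfold(/derufu) ~> ok
;; 6. vault.recite(/giku/zovo) ~> flenorn


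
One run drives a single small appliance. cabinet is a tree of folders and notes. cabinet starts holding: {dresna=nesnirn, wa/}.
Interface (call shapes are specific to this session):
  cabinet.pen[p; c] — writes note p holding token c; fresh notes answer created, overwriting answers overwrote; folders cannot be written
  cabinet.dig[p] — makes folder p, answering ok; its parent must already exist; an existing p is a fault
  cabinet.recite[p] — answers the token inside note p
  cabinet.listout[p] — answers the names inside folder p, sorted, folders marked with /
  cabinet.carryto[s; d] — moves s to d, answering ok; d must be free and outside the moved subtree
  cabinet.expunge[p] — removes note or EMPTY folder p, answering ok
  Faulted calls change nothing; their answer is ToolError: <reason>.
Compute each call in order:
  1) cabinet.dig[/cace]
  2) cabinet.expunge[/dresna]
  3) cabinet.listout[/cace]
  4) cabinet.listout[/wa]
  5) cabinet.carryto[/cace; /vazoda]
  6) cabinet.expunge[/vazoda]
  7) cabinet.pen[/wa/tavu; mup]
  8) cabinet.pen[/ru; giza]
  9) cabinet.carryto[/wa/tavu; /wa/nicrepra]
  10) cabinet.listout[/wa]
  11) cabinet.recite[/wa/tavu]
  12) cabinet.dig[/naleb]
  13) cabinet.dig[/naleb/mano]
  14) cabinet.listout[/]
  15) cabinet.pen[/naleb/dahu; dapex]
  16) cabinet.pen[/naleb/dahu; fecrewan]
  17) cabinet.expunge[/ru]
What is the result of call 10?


// 1. dig(/cace) : ok
// 2. expunge(/dresna) : ok
// 3. listout(/cace) : []
// 4. listout(/wa) : []
// 5. carryto(/cace, /vazoda) : ok
// 6. expunge(/vazoda) : ok
// 7. pen(/wa/tavu, mup) : created
// 8. pen(/ru, giza) : created
// 9. carryto(/wa/tavu, /wa/nicrepra) : ok
// 10. listout(/wa) : [nicrepra]
// 11. recite(/wa/tavu) : ToolError: not found
// 12. dig(/naleb) : ok
// 13. dig(/naleb/mano) : ok
// 14. listout(/) : [naleb/, ru, wa/]
// 15. pen(/naleb/dahu, dapex) : created
// 16. pen(/naleb/dahu, fecrewan) : overwrote
// 17. expunge(/ru) : ok

Answer: [nicrepra]


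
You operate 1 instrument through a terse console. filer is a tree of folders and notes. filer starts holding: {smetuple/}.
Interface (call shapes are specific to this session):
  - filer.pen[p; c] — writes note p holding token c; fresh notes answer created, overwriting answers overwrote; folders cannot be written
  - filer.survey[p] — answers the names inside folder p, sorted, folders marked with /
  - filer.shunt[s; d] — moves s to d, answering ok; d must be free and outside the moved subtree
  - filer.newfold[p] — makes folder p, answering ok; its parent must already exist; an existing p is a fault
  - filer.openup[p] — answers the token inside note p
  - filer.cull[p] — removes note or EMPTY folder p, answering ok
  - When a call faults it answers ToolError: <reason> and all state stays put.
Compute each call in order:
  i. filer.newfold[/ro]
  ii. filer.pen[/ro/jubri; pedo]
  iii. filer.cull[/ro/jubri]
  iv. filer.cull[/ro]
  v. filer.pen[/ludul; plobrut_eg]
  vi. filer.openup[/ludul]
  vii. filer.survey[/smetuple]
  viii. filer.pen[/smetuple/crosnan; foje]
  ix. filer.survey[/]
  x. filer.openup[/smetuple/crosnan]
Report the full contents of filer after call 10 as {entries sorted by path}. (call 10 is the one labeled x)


I run filer.newfold(/ro): ok.
I try filer.pen(/ro/jubri, pedo), yielding created.
I run filer.cull(/ro/jubri), which returns ok.
I call filer.cull(/ro), and get ok.
I use filer.pen(/ludul, plobrut_eg), — result: created.
Now I run filer.openup(/ludul), and get plobrut_eg.
I use filer.survey(/smetuple), which returns [].
Then filer.pen(/smetuple/crosnan, foje), and observe created.
I invoke filer.survey(/), and see [ludul, smetuple/].
Now I run filer.openup(/smetuple/crosnan), — result: foje.

Answer: {ludul=plobrut_eg, smetuple/, smetuple/crosnan=foje}


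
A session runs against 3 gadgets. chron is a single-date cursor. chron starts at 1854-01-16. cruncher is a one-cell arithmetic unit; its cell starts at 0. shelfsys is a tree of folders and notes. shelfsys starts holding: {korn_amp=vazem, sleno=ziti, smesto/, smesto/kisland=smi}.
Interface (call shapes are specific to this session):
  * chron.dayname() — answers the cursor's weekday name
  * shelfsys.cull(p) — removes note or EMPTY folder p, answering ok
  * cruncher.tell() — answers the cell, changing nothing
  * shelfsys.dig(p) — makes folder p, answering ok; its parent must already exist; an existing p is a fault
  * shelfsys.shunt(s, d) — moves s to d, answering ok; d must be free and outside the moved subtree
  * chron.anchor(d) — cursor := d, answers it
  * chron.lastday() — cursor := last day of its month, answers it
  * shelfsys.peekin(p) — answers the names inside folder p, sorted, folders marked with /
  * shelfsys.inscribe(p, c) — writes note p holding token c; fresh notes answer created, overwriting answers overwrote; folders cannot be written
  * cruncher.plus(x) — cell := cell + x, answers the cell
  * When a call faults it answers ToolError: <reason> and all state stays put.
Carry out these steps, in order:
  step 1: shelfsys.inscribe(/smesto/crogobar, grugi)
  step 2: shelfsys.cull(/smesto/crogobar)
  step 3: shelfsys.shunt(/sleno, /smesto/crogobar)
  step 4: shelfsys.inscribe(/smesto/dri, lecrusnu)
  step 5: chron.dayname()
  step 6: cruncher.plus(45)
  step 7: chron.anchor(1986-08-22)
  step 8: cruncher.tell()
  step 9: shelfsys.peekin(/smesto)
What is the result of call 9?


==> inscribe(p='/smesto/crogobar', c='grugi')
<== created
==> cull(p='/smesto/crogobar')
<== ok
==> shunt(s='/sleno', d='/smesto/crogobar')
<== ok
==> inscribe(p='/smesto/dri', c='lecrusnu')
<== created
==> dayname()
<== Monday
==> plus(x='45')
<== 45
==> anchor(d='1986-08-22')
<== 1986-08-22
==> tell()
<== 45
==> peekin(p='/smesto')
<== [crogobar, dri, kisland]

Answer: [crogobar, dri, kisland]


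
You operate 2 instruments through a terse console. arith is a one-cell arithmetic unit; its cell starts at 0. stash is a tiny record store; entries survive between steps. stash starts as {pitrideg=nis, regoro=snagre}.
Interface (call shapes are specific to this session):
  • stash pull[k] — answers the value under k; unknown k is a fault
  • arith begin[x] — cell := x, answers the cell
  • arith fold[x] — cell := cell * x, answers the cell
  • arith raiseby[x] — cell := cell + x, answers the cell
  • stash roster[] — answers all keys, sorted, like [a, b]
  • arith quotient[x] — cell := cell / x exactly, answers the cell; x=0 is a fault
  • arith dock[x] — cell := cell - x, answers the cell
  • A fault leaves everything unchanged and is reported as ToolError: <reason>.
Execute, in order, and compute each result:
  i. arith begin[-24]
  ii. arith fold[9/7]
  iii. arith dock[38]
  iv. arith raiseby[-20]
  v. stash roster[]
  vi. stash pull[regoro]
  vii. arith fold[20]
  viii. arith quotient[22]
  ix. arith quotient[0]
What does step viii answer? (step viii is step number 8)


Calling arith begin(x=-24): -24.
I use arith fold(x=9/7), yielding -216/7.
Calling arith dock(x=38), and get -482/7.
Now I run arith raiseby(x=-20), giving -622/7.
Now I run stash roster, and see [pitrideg, regoro].
Then stash pull(k=regoro), which returns snagre.
I use arith fold(x=20): -12440/7.
Now I run arith quotient(x=22), which returns -6220/77.
I run arith quotient(x=0), and observe ToolError: division by zero.

Answer: -6220/77


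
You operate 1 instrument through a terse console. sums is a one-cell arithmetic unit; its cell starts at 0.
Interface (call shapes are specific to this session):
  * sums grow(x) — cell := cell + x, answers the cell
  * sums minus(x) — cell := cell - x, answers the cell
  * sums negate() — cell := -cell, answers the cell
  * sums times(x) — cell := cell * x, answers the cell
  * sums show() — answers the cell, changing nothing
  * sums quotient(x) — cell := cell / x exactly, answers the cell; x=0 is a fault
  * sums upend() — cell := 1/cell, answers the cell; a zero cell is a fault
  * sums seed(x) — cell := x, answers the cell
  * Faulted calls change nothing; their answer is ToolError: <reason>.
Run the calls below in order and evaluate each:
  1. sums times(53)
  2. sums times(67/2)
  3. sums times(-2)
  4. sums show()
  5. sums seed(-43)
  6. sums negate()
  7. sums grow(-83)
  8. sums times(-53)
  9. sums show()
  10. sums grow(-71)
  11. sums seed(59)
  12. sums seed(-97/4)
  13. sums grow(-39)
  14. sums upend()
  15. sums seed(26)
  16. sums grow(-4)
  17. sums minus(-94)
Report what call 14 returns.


;; sums times(x='53') == 0
;; sums times(x='67/2') == 0
;; sums times(x='-2') == 0
;; sums show() == 0
;; sums seed(x='-43') == -43
;; sums negate() == 43
;; sums grow(x='-83') == -40
;; sums times(x='-53') == 2120
;; sums show() == 2120
;; sums grow(x='-71') == 2049
;; sums seed(x='59') == 59
;; sums seed(x='-97/4') == -97/4
;; sums grow(x='-39') == -253/4
;; sums upend() == -4/253
;; sums seed(x='26') == 26
;; sums grow(x='-4') == 22
;; sums minus(x='-94') == 116

Answer: -4/253


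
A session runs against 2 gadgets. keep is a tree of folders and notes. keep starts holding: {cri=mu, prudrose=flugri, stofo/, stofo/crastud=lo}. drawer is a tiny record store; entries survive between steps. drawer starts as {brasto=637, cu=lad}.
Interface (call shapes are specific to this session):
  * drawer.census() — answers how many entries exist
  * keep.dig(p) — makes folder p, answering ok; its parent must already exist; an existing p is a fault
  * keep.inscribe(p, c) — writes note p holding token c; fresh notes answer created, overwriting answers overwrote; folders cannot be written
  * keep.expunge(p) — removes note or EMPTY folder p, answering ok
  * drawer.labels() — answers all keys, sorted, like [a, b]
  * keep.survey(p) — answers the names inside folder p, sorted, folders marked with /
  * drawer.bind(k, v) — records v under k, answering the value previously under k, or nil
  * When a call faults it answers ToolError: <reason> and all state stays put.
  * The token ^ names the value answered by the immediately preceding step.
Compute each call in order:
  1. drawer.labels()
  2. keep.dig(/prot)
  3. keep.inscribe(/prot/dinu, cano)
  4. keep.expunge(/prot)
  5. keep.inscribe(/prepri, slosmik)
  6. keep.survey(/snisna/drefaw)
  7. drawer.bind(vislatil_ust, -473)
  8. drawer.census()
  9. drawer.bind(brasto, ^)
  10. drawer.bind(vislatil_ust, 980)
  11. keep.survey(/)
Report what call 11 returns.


Answer: [cri, prepri, prot/, prudrose, stofo/]

Derivation:
Do: drawer.labels[]
See: [brasto, cu]
Do: keep.dig[p→/prot]
See: ok
Do: keep.inscribe[p→/prot/dinu; c→cano]
See: created
Do: keep.expunge[p→/prot]
See: ToolError: not empty
Do: keep.inscribe[p→/prepri; c→slosmik]
See: created
Do: keep.survey[p→/snisna/drefaw]
See: ToolError: not found
Do: drawer.bind[k→vislatil_ust; v→-473]
See: nil
Do: drawer.census[]
See: 3
Do: drawer.bind[k→brasto; v→^]
See: 637
Do: drawer.bind[k→vislatil_ust; v→980]
See: -473
Do: keep.survey[p→/]
See: [cri, prepri, prot/, prudrose, stofo/]


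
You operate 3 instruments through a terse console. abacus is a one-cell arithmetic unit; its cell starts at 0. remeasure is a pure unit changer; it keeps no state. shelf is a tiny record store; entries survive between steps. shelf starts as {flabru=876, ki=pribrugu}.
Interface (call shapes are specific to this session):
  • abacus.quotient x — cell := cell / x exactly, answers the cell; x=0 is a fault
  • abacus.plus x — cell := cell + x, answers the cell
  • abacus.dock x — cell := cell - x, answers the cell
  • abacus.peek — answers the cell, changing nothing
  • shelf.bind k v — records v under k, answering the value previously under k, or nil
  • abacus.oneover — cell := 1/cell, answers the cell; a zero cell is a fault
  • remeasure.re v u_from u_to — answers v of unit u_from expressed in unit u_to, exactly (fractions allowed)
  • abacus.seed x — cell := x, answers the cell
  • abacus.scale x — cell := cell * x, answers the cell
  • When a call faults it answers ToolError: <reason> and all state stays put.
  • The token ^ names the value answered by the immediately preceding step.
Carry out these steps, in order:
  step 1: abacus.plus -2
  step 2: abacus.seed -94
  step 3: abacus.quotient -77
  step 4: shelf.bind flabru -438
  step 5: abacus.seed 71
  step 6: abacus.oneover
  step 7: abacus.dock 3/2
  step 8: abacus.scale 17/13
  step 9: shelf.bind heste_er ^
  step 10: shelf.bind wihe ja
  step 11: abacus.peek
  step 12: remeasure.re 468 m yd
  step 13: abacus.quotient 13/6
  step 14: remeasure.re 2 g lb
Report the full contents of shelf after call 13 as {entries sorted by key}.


// plus(x→-2) -> -2
// seed(x→-94) -> -94
// quotient(x→-77) -> 94/77
// bind(k→flabru, v→-438) -> 876
// seed(x→71) -> 71
// oneover() -> 1/71
// dock(x→3/2) -> -211/142
// scale(x→17/13) -> -3587/1846
// bind(k→heste_er, v→^) -> nil
// bind(k→wihe, v→ja) -> nil
// peek() -> -3587/1846
// re(v→468, u_from→m, u_to→yd) -> 65000/127
// quotient(x→13/6) -> -10761/11999
// re(v→2, u_from→g, u_to→lb) -> 200000/45359237

Answer: {flabru=-438, heste_er=-3587/1846, ki=pribrugu, wihe=ja}


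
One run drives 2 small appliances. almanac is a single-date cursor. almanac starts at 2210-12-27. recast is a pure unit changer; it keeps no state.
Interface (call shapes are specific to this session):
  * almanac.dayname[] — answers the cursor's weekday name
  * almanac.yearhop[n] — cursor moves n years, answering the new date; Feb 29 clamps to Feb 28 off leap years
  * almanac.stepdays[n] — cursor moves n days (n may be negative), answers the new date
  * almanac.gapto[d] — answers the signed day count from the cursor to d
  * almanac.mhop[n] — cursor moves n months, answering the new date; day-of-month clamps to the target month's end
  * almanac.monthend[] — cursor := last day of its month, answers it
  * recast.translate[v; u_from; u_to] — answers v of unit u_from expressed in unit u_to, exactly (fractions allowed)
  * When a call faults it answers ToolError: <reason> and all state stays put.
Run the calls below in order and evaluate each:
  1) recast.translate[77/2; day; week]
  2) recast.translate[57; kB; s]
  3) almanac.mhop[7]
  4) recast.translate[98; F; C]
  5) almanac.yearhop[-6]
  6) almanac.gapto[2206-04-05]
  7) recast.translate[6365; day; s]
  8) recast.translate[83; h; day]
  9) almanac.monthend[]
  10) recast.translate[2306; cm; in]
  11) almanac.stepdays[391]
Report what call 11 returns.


Answer: 2206-08-26

Derivation:
Do: recast.translate[v='77/2'; u_from='day'; u_to='week']
See: 11/2
Do: recast.translate[v='57'; u_from='kB'; u_to='s']
See: ToolError: incompatible units
Do: almanac.mhop[n='7']
See: 2211-07-27
Do: recast.translate[v='98'; u_from='F'; u_to='C']
See: 110/3
Do: almanac.yearhop[n='-6']
See: 2205-07-27
Do: almanac.gapto[d='2206-04-05']
See: 252
Do: recast.translate[v='6365'; u_from='day'; u_to='s']
See: 549936000
Do: recast.translate[v='83'; u_from='h'; u_to='day']
See: 83/24
Do: almanac.monthend[]
See: 2205-07-31
Do: recast.translate[v='2306'; u_from='cm'; u_to='in']
See: 115300/127
Do: almanac.stepdays[n='391']
See: 2206-08-26


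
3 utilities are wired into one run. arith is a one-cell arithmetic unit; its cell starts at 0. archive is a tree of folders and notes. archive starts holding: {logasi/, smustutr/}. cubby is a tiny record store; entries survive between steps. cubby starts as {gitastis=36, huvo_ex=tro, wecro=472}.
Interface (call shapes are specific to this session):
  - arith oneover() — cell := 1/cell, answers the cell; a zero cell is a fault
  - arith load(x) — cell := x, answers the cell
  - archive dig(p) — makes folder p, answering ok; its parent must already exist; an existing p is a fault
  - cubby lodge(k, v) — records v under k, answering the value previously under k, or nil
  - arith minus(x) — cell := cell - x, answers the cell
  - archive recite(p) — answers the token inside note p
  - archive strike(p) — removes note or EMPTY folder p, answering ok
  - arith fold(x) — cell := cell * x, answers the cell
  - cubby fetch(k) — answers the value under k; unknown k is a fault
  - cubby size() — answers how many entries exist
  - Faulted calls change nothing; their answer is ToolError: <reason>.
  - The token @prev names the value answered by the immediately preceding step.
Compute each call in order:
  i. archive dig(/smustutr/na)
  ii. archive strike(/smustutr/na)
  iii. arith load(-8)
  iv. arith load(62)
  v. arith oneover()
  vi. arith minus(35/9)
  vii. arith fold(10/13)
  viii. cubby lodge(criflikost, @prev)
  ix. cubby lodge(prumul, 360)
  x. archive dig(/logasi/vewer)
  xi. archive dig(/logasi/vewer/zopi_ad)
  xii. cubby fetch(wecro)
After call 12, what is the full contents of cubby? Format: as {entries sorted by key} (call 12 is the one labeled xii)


~$ archive dig p=/smustutr/na
  ok
~$ archive strike p=/smustutr/na
  ok
~$ arith load x=-8
  -8
~$ arith load x=62
  62
~$ arith oneover
  1/62
~$ arith minus x=35/9
  -2161/558
~$ arith fold x=10/13
  -10805/3627
~$ cubby lodge k=criflikost v=@prev
  nil
~$ cubby lodge k=prumul v=360
  nil
~$ archive dig p=/logasi/vewer
  ok
~$ archive dig p=/logasi/vewer/zopi_ad
  ok
~$ cubby fetch k=wecro
  472

Answer: {criflikost=-10805/3627, gitastis=36, huvo_ex=tro, prumul=360, wecro=472}


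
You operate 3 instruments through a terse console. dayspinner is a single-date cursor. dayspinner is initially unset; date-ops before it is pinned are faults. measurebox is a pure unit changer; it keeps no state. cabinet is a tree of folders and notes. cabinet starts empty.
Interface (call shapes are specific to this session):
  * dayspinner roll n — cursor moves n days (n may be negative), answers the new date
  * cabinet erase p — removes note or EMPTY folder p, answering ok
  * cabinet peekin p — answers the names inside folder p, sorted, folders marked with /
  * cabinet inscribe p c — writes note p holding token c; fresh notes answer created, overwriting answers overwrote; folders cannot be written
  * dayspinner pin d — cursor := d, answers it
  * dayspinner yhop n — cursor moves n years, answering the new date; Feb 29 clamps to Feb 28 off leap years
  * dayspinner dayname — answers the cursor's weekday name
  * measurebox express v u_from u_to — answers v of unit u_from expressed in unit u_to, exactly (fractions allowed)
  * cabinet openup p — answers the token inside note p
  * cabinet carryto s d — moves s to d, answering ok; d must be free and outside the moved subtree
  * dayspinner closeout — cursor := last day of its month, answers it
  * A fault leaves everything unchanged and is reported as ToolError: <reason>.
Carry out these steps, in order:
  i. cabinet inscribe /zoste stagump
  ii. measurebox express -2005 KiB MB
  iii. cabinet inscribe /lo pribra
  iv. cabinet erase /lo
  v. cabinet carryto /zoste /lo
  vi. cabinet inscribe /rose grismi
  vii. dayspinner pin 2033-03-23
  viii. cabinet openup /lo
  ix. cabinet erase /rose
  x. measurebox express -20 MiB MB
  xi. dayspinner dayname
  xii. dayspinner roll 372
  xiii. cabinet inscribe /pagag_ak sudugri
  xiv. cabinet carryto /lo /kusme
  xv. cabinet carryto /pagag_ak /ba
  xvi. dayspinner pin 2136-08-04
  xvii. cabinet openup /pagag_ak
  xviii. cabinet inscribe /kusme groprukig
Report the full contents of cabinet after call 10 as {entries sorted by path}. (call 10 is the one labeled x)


Answer: {lo=stagump}

Derivation:
>>> cabinet inscribe p: /zoste c: stagump
= created
>>> measurebox express v: -2005 u_from: KiB u_to: MB
= -6416/3125
>>> cabinet inscribe p: /lo c: pribra
= created
>>> cabinet erase p: /lo
= ok
>>> cabinet carryto s: /zoste d: /lo
= ok
>>> cabinet inscribe p: /rose c: grismi
= created
>>> dayspinner pin d: 2033-03-23
= 2033-03-23
>>> cabinet openup p: /lo
= stagump
>>> cabinet erase p: /rose
= ok
>>> measurebox express v: -20 u_from: MiB u_to: MB
= -65536/3125
>>> dayspinner dayname
= Wednesday
>>> dayspinner roll n: 372
= 2034-03-30
>>> cabinet inscribe p: /pagag_ak c: sudugri
= created
>>> cabinet carryto s: /lo d: /kusme
= ok
>>> cabinet carryto s: /pagag_ak d: /ba
= ok
>>> dayspinner pin d: 2136-08-04
= 2136-08-04
>>> cabinet openup p: /pagag_ak
= ToolError: not found
>>> cabinet inscribe p: /kusme c: groprukig
= overwrote


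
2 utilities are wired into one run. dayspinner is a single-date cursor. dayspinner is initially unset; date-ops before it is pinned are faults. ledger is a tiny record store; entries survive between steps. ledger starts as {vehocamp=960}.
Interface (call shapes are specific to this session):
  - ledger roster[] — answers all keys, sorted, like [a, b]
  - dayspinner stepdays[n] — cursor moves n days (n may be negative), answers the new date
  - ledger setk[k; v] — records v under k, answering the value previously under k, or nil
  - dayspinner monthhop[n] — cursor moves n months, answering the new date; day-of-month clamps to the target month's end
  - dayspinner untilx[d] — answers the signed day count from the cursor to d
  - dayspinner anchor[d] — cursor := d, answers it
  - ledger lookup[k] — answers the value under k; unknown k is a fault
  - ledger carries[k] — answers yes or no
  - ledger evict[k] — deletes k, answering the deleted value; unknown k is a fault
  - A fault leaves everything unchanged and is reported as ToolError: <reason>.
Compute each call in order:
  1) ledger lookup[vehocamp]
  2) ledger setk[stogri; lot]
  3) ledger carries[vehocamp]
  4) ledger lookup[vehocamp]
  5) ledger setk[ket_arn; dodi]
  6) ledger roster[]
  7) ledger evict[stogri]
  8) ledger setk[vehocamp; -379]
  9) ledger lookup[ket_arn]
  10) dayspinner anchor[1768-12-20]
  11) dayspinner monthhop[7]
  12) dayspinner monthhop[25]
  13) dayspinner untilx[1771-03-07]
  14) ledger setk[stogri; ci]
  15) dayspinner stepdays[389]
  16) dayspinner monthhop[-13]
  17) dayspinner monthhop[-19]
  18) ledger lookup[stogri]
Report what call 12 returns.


Answer: 1771-08-20

Derivation:
CALL ledger lookup[k: vehocamp]
RET  960
CALL ledger setk[k: stogri; v: lot]
RET  nil
CALL ledger carries[k: vehocamp]
RET  yes
CALL ledger lookup[k: vehocamp]
RET  960
CALL ledger setk[k: ket_arn; v: dodi]
RET  nil
CALL ledger roster[]
RET  [ket_arn, stogri, vehocamp]
CALL ledger evict[k: stogri]
RET  lot
CALL ledger setk[k: vehocamp; v: -379]
RET  960
CALL ledger lookup[k: ket_arn]
RET  dodi
CALL dayspinner anchor[d: 1768-12-20]
RET  1768-12-20
CALL dayspinner monthhop[n: 7]
RET  1769-07-20
CALL dayspinner monthhop[n: 25]
RET  1771-08-20
CALL dayspinner untilx[d: 1771-03-07]
RET  -166
CALL ledger setk[k: stogri; v: ci]
RET  nil
CALL dayspinner stepdays[n: 389]
RET  1772-09-12
CALL dayspinner monthhop[n: -13]
RET  1771-08-12
CALL dayspinner monthhop[n: -19]
RET  1770-01-12
CALL ledger lookup[k: stogri]
RET  ci


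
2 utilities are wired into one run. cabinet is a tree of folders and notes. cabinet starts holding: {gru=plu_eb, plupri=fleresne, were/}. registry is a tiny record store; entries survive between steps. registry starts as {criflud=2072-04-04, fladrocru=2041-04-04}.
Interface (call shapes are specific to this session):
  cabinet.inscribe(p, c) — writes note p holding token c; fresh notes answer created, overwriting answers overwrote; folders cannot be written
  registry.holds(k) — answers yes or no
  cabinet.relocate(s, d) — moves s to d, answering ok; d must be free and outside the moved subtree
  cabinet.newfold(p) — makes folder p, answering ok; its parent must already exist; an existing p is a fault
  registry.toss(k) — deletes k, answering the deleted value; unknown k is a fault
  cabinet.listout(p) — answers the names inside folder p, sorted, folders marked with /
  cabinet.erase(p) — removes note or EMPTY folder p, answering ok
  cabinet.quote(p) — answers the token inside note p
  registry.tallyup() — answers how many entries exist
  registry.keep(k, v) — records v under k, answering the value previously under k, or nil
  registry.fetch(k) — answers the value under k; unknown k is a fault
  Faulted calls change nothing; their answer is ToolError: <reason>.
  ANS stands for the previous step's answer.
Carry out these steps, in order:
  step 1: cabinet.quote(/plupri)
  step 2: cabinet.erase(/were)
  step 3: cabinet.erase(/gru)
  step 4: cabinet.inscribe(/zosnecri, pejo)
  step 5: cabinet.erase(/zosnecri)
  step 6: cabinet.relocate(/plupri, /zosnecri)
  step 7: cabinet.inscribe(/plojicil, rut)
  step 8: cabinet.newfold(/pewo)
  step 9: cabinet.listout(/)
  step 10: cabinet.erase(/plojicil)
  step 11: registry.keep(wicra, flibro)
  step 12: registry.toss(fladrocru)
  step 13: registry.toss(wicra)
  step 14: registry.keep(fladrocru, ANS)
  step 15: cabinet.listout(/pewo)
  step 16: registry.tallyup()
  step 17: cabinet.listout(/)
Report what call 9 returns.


Answer: [pewo/, plojicil, zosnecri]

Derivation:
Now I run quote passing /plupri, and get fleresne.
I run erase passing /were, and observe ok.
I use erase passing /gru, — result: ok.
I use inscribe passing /zosnecri, pejo, yielding created.
I call erase passing /zosnecri, and get ok.
Then relocate passing /plupri, /zosnecri: ok.
Invoking inscribe passing /plojicil, rut, which returns created.
I run newfold passing /pewo, and see ok.
Calling listout passing /, giving [pewo/, plojicil, zosnecri].
I use erase passing /plojicil: ok.
I use keep passing wicra, flibro, giving nil.
Next I call toss passing fladrocru, → 2041-04-04.
Invoking toss passing wicra, which returns flibro.
Invoking keep passing fladrocru, ANS, and observe nil.
Using listout passing /pewo, and see [].
Invoking tallyup, — result: 2.
Now I run listout passing /, and get [pewo/, zosnecri].


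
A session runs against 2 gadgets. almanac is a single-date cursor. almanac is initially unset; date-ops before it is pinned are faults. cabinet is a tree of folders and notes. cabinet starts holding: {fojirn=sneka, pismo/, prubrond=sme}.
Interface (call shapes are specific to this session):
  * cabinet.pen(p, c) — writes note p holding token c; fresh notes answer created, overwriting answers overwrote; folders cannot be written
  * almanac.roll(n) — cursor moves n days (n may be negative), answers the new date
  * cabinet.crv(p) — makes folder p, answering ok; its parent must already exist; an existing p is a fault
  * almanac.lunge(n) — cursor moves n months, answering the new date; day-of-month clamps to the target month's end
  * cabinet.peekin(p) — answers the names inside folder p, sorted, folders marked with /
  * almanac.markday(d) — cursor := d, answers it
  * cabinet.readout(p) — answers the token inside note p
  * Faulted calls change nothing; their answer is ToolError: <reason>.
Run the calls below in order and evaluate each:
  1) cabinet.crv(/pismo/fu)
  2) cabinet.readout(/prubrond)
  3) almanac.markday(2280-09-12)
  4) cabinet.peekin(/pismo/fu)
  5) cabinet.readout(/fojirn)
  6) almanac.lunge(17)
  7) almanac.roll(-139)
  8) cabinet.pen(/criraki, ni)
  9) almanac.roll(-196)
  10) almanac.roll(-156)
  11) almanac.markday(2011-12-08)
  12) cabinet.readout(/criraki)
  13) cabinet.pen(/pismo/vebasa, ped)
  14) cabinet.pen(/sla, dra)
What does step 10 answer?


# 1. crv(/pismo/fu) => ok
# 2. readout(/prubrond) => sme
# 3. markday(2280-09-12) => 2280-09-12
# 4. peekin(/pismo/fu) => []
# 5. readout(/fojirn) => sneka
# 6. lunge(17) => 2282-02-12
# 7. roll(-139) => 2281-09-26
# 8. pen(/criraki, ni) => created
# 9. roll(-196) => 2281-03-14
# 10. roll(-156) => 2280-10-09
# 11. markday(2011-12-08) => 2011-12-08
# 12. readout(/criraki) => ni
# 13. pen(/pismo/vebasa, ped) => created
# 14. pen(/sla, dra) => created

Answer: 2280-10-09
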